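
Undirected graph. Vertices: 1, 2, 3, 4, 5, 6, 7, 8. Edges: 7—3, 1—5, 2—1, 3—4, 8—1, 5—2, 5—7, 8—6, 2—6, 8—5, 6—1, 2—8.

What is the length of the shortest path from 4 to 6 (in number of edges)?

Distance 0: 4.
Distance 1: 3.
Distance 2: 7.
Distance 3: 5.
Distance 4: 1, 2, 8.
Distance 5: 6 — contains 6.

5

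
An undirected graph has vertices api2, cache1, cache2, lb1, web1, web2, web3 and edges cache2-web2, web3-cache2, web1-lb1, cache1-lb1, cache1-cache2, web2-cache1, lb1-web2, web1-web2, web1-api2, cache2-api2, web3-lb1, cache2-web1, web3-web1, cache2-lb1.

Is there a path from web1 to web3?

Explore from web1.
Distance 1: reach api2, cache2, lb1, web2, web3.
Found web3.

Yes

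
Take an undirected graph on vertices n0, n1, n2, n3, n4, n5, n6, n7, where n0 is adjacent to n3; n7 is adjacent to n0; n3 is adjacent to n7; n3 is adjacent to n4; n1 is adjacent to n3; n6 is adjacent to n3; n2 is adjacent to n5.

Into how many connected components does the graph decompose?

2

From n0: component {n0, n1, n3, n4, n6, n7}.
From n2: component {n2, n5}.
That's 2 components.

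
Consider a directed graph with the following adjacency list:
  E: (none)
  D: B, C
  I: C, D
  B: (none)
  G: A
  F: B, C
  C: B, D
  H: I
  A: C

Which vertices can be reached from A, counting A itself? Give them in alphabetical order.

Start at A.
Its neighbours: C.
Then their neighbours: B, D.
Nothing further is reachable.

A, B, C, D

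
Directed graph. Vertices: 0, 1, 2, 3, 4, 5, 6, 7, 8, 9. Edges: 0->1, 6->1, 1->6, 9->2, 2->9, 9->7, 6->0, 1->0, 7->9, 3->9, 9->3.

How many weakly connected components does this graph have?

5

From 0: component {0, 1, 6}.
From 2: component {2, 3, 7, 9}.
From 4: component {4}.
From 5: component {5}.
From 8: component {8}.
That's 5 components.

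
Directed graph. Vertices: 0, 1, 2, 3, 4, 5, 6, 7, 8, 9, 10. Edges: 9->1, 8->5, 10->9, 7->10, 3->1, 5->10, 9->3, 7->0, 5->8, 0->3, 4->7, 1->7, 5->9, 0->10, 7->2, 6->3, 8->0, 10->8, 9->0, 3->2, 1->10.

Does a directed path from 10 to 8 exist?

Yes

Explore from 10.
Distance 1: reach 8, 9.
Found 8.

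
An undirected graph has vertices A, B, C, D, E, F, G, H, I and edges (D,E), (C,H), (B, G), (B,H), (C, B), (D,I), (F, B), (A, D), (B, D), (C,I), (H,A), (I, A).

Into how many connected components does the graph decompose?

1

From A: component {A, B, C, D, E, F, G, H, I}.
That's 1 component.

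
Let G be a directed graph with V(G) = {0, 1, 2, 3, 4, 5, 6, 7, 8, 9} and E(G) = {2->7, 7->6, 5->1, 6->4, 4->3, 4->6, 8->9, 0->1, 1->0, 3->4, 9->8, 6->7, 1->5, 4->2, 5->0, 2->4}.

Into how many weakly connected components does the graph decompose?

3

From 0: component {0, 1, 5}.
From 2: component {2, 3, 4, 6, 7}.
From 8: component {8, 9}.
That's 3 components.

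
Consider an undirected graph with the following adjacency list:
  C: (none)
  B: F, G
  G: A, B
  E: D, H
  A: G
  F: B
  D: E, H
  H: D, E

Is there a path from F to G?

Explore from F.
Distance 1: reach B.
Distance 2: reach G.
Found G.

Yes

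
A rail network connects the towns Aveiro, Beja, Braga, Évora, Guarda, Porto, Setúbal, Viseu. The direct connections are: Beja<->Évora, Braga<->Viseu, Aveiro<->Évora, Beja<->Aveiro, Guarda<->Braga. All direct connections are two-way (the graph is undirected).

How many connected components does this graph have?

From Aveiro: component {Aveiro, Beja, Évora}.
From Braga: component {Braga, Guarda, Viseu}.
From Porto: component {Porto}.
From Setúbal: component {Setúbal}.
That's 4 components.

4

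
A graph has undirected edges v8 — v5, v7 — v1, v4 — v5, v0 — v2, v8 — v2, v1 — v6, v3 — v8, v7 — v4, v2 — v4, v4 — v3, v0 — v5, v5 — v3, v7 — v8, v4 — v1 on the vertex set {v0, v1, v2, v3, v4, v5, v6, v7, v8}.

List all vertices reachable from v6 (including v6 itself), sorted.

Start at v6.
Its neighbours: v1.
Then their neighbours: v4, v7.
Then next layer: v2, v3, v5, v8.
Then next layer: v0.
Every vertex is now reached.

v0, v1, v2, v3, v4, v5, v6, v7, v8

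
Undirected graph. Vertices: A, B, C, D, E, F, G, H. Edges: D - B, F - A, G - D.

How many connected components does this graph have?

From A: component {A, F}.
From B: component {B, D, G}.
From C: component {C}.
From E: component {E}.
From H: component {H}.
That's 5 components.

5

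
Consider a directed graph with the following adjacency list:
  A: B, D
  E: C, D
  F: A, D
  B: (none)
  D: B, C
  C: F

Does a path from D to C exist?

Explore from D.
Distance 1: reach B, C.
Found C.

Yes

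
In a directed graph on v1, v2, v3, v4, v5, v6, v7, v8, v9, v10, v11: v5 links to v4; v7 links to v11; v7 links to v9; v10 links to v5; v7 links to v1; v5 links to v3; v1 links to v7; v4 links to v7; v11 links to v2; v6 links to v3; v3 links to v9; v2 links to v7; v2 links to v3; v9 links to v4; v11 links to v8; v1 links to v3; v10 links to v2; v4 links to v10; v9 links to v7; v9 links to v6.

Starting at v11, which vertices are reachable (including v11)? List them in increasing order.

v1, v2, v3, v4, v5, v6, v7, v8, v9, v10, v11

Start at v11.
Its neighbours: v2, v8.
Then their neighbours: v3, v7.
Then next layer: v1, v9.
Then next layer: v4, v6.
Then next layer: v10.
Then next layer: v5.
Every vertex is now reached.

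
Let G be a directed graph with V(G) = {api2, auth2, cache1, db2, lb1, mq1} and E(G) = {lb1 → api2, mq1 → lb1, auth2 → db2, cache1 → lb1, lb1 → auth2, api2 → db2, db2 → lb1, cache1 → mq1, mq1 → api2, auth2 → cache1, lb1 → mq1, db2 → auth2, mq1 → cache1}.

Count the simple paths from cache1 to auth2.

cache1→lb1→api2→db2→auth2
cache1→lb1→auth2
cache1→lb1→mq1→api2→db2→auth2
cache1→mq1→api2→db2→auth2
cache1→mq1→api2→db2→lb1→auth2
cache1→mq1→lb1→api2→db2→auth2
cache1→mq1→lb1→auth2

7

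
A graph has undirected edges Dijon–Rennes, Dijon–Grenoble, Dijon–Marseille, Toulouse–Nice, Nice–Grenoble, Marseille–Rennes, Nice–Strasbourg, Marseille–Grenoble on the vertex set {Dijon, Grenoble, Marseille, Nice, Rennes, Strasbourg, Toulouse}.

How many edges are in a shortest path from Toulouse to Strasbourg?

Distance 0: Toulouse.
Distance 1: Nice.
Distance 2: Grenoble, Strasbourg — contains Strasbourg.

2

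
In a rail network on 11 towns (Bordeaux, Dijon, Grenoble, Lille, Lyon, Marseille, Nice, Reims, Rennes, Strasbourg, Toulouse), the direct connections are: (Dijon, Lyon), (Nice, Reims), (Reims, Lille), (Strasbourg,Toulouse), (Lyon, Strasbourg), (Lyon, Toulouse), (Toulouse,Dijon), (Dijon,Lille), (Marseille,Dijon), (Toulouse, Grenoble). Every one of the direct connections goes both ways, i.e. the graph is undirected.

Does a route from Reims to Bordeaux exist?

No

Explore from Reims.
Distance 1: reach Lille, Nice.
Distance 2: reach Dijon.
Distance 3: reach Lyon, Marseille, Toulouse.
Distance 4: reach Grenoble, Strasbourg.
The search is exhausted without reaching Bordeaux; it lies in a different component.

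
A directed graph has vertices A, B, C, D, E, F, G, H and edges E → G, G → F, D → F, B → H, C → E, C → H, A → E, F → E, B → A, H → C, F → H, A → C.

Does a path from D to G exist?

Explore from D.
Distance 1: reach F.
Distance 2: reach E, H.
Distance 3: reach C, G.
Found G.

Yes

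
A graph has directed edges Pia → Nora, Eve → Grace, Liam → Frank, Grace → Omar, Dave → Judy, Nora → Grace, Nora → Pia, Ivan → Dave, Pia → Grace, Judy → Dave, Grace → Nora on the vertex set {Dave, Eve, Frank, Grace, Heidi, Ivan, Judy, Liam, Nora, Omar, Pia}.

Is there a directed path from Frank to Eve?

Frank has no outgoing edges, so nothing is reachable from it.

No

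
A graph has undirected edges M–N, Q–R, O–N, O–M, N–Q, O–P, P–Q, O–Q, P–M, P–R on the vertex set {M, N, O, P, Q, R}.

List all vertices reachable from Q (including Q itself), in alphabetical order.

M, N, O, P, Q, R

Start at Q.
Its neighbours: N, O, P, R.
Then their neighbours: M.
Every vertex is now reached.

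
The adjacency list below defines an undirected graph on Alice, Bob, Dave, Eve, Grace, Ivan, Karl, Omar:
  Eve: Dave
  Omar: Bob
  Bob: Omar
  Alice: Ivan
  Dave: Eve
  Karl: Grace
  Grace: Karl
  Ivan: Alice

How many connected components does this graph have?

4

From Alice: component {Alice, Ivan}.
From Bob: component {Bob, Omar}.
From Dave: component {Dave, Eve}.
From Grace: component {Grace, Karl}.
That's 4 components.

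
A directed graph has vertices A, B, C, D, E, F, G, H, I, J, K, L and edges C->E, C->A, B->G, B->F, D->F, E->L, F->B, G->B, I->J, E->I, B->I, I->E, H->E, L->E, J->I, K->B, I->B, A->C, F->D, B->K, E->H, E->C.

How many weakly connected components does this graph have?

From A: component {A, B, C, D, E, F, G, H, I, J, K, L}.
That's 1 component.

1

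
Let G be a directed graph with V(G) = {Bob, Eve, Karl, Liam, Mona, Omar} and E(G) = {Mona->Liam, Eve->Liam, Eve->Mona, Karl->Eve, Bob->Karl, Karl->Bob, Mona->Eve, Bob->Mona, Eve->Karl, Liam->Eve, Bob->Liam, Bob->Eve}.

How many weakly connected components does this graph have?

2

From Bob: component {Bob, Eve, Karl, Liam, Mona}.
From Omar: component {Omar}.
That's 2 components.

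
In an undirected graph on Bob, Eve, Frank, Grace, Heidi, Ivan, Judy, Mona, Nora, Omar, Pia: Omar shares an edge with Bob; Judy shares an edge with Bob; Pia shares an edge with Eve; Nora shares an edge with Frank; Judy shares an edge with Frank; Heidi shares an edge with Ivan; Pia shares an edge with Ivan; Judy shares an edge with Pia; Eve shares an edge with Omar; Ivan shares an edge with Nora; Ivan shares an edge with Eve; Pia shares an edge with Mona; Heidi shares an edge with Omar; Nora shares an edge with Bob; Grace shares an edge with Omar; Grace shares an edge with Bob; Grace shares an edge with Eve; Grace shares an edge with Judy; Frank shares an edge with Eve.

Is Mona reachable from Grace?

Explore from Grace.
Distance 1: reach Bob, Eve, Judy, Omar.
Distance 2: reach Frank, Heidi, Ivan, Nora, Pia.
Distance 3: reach Mona.
Found Mona.

Yes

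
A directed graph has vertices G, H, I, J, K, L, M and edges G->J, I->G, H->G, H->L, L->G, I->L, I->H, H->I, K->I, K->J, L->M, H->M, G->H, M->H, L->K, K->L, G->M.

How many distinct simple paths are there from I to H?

I→G→H
I→G→M→H
I→H
I→L→G→H
I→L→G→M→H
I→L→M→H

6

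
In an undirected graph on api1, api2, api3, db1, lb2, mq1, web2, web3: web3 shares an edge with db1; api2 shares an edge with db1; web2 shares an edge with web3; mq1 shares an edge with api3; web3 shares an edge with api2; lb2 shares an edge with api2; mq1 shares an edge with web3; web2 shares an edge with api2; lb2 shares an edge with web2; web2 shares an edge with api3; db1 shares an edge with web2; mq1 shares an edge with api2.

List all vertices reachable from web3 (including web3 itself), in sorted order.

api2, api3, db1, lb2, mq1, web2, web3

Start at web3.
Its neighbours: api2, db1, mq1, web2.
Then their neighbours: api3, lb2.
Nothing further is reachable.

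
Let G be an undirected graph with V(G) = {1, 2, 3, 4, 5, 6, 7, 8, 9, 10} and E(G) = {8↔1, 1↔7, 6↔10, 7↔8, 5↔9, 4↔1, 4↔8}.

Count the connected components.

From 1: component {1, 4, 7, 8}.
From 2: component {2}.
From 3: component {3}.
From 5: component {5, 9}.
From 6: component {6, 10}.
That's 5 components.

5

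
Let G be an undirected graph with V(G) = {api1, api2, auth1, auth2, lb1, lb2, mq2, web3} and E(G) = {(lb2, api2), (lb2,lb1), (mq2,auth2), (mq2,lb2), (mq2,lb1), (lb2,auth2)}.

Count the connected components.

From api1: component {api1}.
From api2: component {api2, auth2, lb1, lb2, mq2}.
From auth1: component {auth1}.
From web3: component {web3}.
That's 4 components.

4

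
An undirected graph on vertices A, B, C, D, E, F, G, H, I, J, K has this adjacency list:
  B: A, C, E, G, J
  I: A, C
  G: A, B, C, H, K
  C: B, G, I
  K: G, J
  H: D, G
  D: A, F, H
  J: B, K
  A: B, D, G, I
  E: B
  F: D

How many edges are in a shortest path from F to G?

3

Distance 0: F.
Distance 1: D.
Distance 2: A, H.
Distance 3: B, G, I — contains G.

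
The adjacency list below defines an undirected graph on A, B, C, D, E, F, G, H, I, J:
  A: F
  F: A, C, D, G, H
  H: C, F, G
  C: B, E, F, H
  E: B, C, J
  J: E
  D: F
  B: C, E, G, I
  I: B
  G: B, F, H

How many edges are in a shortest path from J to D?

Distance 0: J.
Distance 1: E.
Distance 2: B, C.
Distance 3: F, G, H, I.
Distance 4: A, D — contains D.

4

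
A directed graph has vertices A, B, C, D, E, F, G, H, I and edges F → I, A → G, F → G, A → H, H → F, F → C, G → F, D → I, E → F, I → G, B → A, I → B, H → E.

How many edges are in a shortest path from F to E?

Distance 0: F.
Distance 1: C, G, I.
Distance 2: B.
Distance 3: A.
Distance 4: H.
Distance 5: E — contains E.

5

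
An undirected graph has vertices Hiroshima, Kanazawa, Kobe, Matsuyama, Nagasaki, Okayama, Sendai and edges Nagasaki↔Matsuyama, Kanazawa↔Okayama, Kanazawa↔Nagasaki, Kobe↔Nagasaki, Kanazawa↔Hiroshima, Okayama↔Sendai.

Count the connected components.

From Hiroshima: component {Hiroshima, Kanazawa, Kobe, Matsuyama, Nagasaki, Okayama, Sendai}.
That's 1 component.

1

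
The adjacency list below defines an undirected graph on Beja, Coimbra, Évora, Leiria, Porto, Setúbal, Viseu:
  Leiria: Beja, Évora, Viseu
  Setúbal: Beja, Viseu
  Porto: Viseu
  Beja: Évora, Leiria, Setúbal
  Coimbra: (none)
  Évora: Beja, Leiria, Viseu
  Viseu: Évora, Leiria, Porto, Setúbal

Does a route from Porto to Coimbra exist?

No

Explore from Porto.
Distance 1: reach Viseu.
Distance 2: reach Évora, Leiria, Setúbal.
Distance 3: reach Beja.
The search is exhausted without reaching Coimbra; it lies in a different component.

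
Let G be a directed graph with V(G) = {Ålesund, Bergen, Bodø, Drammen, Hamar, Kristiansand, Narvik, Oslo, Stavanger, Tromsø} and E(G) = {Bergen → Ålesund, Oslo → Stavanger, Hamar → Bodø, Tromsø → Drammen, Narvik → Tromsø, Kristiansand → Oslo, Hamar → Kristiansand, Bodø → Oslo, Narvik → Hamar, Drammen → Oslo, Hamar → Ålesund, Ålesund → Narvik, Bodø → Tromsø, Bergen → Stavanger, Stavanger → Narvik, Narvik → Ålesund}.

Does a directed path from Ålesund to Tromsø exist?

Explore from Ålesund.
Distance 1: reach Narvik.
Distance 2: reach Hamar, Tromsø.
Found Tromsø.

Yes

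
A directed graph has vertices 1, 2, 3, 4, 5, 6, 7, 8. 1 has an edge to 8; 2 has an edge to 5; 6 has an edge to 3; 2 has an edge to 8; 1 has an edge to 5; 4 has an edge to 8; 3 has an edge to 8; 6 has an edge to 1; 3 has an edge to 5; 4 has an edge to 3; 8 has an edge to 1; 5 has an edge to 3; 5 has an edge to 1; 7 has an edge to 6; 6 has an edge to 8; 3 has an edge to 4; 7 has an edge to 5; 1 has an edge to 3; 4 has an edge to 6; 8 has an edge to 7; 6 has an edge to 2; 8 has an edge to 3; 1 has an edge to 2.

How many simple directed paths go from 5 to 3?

6

5→1→2→8→3
5→1→2→8→7→6→3
5→1→3
5→1→8→3
5→1→8→7→6→3
5→3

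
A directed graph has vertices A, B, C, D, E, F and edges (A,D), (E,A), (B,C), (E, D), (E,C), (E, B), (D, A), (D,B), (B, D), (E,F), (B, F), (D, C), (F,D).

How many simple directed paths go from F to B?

1

F→D→B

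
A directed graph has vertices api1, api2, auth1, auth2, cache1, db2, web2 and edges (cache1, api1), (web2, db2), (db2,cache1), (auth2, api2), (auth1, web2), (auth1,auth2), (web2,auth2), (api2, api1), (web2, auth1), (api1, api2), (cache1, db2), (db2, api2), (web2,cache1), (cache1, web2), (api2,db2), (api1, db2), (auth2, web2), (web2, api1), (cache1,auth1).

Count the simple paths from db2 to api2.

db2→api2
db2→cache1→api1→api2
db2→cache1→auth1→auth2→api2
db2→cache1→auth1→auth2→web2→api1→api2
db2→cache1→auth1→web2→api1→api2
db2→cache1→auth1→web2→auth2→api2
db2→cache1→web2→api1→api2
db2→cache1→web2→auth1→auth2→api2
db2→cache1→web2→auth2→api2

9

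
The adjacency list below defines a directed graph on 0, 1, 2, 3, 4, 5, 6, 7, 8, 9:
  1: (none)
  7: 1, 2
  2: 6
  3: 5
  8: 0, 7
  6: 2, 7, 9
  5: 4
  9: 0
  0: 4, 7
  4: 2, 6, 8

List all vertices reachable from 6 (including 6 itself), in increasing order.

Start at 6.
Its neighbours: 2, 7, 9.
Then their neighbours: 0, 1.
Then next layer: 4.
Then next layer: 8.
Nothing further is reachable.

0, 1, 2, 4, 6, 7, 8, 9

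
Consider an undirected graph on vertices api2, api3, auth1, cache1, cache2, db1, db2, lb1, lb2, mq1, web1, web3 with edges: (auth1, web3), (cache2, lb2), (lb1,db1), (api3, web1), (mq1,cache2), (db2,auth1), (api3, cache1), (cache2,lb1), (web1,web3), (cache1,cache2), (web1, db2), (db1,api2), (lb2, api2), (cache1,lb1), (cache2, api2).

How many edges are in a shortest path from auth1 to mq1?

Distance 0: auth1.
Distance 1: db2, web3.
Distance 2: web1.
Distance 3: api3.
Distance 4: cache1.
Distance 5: cache2, lb1.
Distance 6: api2, db1, lb2, mq1 — contains mq1.

6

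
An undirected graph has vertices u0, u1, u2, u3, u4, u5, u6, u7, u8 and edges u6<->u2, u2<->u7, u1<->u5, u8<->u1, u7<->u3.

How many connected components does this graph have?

4

From u0: component {u0}.
From u1: component {u1, u5, u8}.
From u2: component {u2, u3, u6, u7}.
From u4: component {u4}.
That's 4 components.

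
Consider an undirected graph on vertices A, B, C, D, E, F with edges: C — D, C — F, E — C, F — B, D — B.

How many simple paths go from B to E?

B–D–C–E
B–F–C–E

2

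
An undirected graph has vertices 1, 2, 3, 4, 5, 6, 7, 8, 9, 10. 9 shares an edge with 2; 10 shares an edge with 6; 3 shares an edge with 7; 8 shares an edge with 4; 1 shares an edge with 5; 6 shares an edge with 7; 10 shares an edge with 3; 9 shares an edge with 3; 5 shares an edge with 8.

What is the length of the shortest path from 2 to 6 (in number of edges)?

4

Distance 0: 2.
Distance 1: 9.
Distance 2: 3.
Distance 3: 7, 10.
Distance 4: 6 — contains 6.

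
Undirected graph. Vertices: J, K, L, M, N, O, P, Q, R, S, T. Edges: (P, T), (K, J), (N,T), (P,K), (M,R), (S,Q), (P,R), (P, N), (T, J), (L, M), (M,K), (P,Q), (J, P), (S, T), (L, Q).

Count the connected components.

2

From J: component {J, K, L, M, N, P, Q, R, S, T}.
From O: component {O}.
That's 2 components.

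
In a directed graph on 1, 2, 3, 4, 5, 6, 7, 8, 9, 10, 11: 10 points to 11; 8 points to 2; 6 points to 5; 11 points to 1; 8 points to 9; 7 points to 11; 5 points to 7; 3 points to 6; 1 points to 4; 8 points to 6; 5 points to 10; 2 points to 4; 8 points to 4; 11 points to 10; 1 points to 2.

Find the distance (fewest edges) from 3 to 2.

Distance 0: 3.
Distance 1: 6.
Distance 2: 5.
Distance 3: 7, 10.
Distance 4: 11.
Distance 5: 1.
Distance 6: 2, 4 — contains 2.

6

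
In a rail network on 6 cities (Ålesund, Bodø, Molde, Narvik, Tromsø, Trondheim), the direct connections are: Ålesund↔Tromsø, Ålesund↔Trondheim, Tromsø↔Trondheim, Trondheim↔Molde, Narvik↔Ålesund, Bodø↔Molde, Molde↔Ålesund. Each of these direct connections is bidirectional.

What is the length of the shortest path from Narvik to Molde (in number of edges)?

Distance 0: Narvik.
Distance 1: Ålesund.
Distance 2: Molde, Tromsø, Trondheim — contains Molde.

2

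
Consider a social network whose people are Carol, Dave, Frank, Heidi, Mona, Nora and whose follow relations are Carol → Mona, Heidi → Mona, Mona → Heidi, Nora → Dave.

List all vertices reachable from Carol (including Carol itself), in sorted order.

Start at Carol.
Its neighbours: Mona.
Then their neighbours: Heidi.
Nothing further is reachable.

Carol, Heidi, Mona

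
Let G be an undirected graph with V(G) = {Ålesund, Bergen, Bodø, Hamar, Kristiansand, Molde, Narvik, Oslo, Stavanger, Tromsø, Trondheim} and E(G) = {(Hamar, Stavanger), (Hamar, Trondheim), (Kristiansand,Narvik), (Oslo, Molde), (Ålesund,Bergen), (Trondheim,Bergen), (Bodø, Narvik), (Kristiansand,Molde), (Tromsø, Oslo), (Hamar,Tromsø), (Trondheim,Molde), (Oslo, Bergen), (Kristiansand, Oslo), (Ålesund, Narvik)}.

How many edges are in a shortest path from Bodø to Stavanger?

Distance 0: Bodø.
Distance 1: Narvik.
Distance 2: Ålesund, Kristiansand.
Distance 3: Bergen, Molde, Oslo.
Distance 4: Tromsø, Trondheim.
Distance 5: Hamar.
Distance 6: Stavanger — contains Stavanger.

6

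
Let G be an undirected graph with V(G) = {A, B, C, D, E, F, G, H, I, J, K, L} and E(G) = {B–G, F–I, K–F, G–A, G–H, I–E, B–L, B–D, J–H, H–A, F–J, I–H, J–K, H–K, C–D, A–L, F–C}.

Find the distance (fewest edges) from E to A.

Distance 0: E.
Distance 1: I.
Distance 2: F, H.
Distance 3: A, C, G, J, K — contains A.

3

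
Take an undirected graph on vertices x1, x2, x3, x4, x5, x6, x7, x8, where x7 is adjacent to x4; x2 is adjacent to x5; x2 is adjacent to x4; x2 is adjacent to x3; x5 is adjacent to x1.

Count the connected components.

3

From x1: component {x1, x2, x3, x4, x5, x7}.
From x6: component {x6}.
From x8: component {x8}.
That's 3 components.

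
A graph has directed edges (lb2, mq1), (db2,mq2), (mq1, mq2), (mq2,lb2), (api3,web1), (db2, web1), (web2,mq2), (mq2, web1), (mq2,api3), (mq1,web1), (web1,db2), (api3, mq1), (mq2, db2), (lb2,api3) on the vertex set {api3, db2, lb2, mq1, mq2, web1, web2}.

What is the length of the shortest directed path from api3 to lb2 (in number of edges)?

Distance 0: api3.
Distance 1: mq1, web1.
Distance 2: db2, mq2.
Distance 3: lb2 — contains lb2.

3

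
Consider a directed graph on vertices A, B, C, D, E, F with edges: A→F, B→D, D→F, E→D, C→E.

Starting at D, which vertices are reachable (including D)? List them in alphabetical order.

D, F

Start at D.
Its neighbours: F.
Nothing further is reachable.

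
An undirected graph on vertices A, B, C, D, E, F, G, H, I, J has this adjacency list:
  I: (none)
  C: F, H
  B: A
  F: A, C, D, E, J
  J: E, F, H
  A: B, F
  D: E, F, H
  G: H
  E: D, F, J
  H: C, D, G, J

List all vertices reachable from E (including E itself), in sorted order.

A, B, C, D, E, F, G, H, J

Start at E.
Its neighbours: D, F, J.
Then their neighbours: A, C, H.
Then next layer: B, G.
Nothing further is reachable.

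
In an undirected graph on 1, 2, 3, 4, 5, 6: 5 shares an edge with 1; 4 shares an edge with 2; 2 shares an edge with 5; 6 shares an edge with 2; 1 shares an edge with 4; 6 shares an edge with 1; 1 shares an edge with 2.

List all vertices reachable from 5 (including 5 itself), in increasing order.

Start at 5.
Its neighbours: 1, 2.
Then their neighbours: 4, 6.
Nothing further is reachable.

1, 2, 4, 5, 6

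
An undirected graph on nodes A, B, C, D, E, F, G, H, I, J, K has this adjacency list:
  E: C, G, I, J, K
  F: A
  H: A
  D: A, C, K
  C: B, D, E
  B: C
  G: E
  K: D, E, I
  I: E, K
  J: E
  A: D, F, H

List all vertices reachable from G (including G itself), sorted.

Start at G.
Its neighbours: E.
Then their neighbours: C, I, J, K.
Then next layer: B, D.
Then next layer: A.
Then next layer: F, H.
Every vertex is now reached.

A, B, C, D, E, F, G, H, I, J, K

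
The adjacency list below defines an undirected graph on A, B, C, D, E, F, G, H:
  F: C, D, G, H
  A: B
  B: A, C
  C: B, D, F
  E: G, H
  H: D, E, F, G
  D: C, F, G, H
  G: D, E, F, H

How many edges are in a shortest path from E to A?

Distance 0: E.
Distance 1: G, H.
Distance 2: D, F.
Distance 3: C.
Distance 4: B.
Distance 5: A — contains A.

5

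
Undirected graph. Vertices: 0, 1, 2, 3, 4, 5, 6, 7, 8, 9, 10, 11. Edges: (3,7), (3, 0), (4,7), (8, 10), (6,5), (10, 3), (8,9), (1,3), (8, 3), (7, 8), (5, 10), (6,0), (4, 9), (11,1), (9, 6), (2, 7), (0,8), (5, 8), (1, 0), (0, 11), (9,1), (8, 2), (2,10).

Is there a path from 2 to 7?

Explore from 2.
Distance 1: reach 7, 8, 10.
Found 7.

Yes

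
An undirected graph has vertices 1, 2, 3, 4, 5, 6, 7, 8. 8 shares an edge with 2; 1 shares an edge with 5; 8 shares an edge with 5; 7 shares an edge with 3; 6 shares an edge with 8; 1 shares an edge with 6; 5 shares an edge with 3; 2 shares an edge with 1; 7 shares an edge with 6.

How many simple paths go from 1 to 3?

1–2–8–5–3
1–2–8–6–7–3
1–5–3
1–5–8–6–7–3
1–6–7–3
1–6–8–5–3

6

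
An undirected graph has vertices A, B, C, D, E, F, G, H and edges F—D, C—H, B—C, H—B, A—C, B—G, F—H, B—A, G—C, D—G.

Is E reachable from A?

No

Explore from A.
Distance 1: reach B, C.
Distance 2: reach G, H.
Distance 3: reach D, F.
The search is exhausted without reaching E; it lies in a different component.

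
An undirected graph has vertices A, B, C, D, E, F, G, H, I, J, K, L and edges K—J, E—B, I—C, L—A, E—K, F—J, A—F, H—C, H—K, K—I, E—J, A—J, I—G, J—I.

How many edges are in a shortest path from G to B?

4

Distance 0: G.
Distance 1: I.
Distance 2: C, J, K.
Distance 3: A, E, F, H.
Distance 4: B, L — contains B.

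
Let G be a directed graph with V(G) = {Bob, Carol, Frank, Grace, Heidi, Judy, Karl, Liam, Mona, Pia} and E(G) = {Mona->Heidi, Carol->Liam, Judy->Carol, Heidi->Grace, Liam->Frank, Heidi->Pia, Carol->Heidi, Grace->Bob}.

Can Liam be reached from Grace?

Explore from Grace.
Distance 1: reach Bob.
The search from Grace is exhausted; no directed path reaches Liam.

No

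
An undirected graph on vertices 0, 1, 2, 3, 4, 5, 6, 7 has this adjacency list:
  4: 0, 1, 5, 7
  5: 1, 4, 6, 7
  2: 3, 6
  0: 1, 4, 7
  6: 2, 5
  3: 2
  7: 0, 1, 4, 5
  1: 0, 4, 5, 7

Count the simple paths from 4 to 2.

11

4–0–1–5–6–2
4–0–1–7–5–6–2
4–0–7–1–5–6–2
4–0–7–5–6–2
4–1–0–7–5–6–2
4–1–5–6–2
4–1–7–5–6–2
4–5–6–2
4–7–0–1–5–6–2
4–7–1–5–6–2
4–7–5–6–2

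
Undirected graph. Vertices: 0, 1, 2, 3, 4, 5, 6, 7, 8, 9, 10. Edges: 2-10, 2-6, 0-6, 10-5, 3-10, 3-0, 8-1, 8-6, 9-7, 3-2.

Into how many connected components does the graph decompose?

3

From 0: component {0, 1, 2, 3, 5, 6, 8, 10}.
From 4: component {4}.
From 7: component {7, 9}.
That's 3 components.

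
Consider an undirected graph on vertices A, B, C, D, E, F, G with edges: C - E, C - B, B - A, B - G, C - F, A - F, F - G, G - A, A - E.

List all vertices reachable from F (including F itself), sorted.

A, B, C, E, F, G

Start at F.
Its neighbours: A, C, G.
Then their neighbours: B, E.
Nothing further is reachable.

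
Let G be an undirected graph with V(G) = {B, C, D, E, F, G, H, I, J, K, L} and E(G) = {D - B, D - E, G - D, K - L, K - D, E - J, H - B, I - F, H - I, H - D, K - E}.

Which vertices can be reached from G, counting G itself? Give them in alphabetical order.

B, D, E, F, G, H, I, J, K, L

Start at G.
Its neighbours: D.
Then their neighbours: B, E, H, K.
Then next layer: I, J, L.
Then next layer: F.
Nothing further is reachable.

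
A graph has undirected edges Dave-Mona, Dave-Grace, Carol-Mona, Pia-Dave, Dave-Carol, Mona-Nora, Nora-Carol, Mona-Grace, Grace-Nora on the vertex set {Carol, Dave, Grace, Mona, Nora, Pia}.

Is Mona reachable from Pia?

Yes

Explore from Pia.
Distance 1: reach Dave.
Distance 2: reach Carol, Grace, Mona.
Found Mona.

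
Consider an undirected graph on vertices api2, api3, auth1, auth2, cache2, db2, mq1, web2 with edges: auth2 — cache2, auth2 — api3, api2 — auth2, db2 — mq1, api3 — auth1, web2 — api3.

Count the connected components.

2

From api2: component {api2, api3, auth1, auth2, cache2, web2}.
From db2: component {db2, mq1}.
That's 2 components.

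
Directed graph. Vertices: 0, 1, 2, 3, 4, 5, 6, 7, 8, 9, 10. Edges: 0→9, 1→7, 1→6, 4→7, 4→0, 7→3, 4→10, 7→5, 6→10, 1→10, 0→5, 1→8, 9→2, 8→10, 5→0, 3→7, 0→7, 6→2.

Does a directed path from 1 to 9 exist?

Explore from 1.
Distance 1: reach 6, 7, 8, 10.
Distance 2: reach 2, 3, 5.
Distance 3: reach 0.
Distance 4: reach 9.
Found 9.

Yes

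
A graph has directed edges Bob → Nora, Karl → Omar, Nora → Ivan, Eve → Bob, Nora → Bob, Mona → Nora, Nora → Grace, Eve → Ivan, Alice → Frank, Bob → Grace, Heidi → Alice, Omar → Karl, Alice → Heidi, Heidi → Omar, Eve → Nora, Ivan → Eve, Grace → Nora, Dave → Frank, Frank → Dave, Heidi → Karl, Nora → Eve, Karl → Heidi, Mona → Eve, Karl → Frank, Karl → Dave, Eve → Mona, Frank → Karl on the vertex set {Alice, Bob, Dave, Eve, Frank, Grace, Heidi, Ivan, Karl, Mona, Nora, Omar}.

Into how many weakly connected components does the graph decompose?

From Alice: component {Alice, Dave, Frank, Heidi, Karl, Omar}.
From Bob: component {Bob, Eve, Grace, Ivan, Mona, Nora}.
That's 2 components.

2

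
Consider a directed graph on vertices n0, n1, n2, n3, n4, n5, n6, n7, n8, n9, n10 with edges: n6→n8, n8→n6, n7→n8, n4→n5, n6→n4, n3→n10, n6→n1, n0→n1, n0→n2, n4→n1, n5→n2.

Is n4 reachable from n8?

Explore from n8.
Distance 1: reach n6.
Distance 2: reach n1, n4.
Found n4.

Yes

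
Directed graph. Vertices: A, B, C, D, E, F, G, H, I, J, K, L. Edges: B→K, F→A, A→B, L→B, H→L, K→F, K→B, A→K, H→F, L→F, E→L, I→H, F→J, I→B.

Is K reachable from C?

C has no outgoing edges, so nothing is reachable from it.

No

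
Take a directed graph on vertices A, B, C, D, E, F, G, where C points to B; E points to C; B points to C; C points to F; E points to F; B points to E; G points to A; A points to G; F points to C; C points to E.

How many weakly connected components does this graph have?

3

From A: component {A, G}.
From B: component {B, C, E, F}.
From D: component {D}.
That's 3 components.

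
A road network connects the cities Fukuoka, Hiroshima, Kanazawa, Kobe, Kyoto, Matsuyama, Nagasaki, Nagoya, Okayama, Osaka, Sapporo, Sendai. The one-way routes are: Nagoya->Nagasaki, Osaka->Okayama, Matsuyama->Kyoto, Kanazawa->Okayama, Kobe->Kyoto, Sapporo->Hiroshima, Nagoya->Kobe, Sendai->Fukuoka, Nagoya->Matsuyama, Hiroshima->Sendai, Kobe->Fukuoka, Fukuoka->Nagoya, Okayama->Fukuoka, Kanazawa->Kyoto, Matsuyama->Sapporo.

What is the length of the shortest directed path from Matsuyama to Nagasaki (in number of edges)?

6

Distance 0: Matsuyama.
Distance 1: Kyoto, Sapporo.
Distance 2: Hiroshima.
Distance 3: Sendai.
Distance 4: Fukuoka.
Distance 5: Nagoya.
Distance 6: Kobe, Nagasaki — contains Nagasaki.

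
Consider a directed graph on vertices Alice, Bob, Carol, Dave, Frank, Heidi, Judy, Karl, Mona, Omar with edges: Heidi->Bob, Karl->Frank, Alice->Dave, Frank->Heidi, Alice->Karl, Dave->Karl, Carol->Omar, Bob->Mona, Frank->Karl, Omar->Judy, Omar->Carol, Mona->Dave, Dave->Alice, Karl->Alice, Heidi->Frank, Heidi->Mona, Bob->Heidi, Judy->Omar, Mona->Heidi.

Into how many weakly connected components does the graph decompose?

From Alice: component {Alice, Bob, Dave, Frank, Heidi, Karl, Mona}.
From Carol: component {Carol, Judy, Omar}.
That's 2 components.

2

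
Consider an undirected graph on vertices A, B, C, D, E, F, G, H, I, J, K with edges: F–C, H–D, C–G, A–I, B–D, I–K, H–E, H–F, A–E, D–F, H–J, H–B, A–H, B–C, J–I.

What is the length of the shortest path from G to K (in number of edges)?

Distance 0: G.
Distance 1: C.
Distance 2: B, F.
Distance 3: D, H.
Distance 4: A, E, J.
Distance 5: I.
Distance 6: K — contains K.

6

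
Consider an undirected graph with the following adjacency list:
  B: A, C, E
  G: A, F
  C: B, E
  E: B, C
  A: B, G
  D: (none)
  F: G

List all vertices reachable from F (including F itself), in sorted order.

Start at F.
Its neighbours: G.
Then their neighbours: A.
Then next layer: B.
Then next layer: C, E.
Nothing further is reachable.

A, B, C, E, F, G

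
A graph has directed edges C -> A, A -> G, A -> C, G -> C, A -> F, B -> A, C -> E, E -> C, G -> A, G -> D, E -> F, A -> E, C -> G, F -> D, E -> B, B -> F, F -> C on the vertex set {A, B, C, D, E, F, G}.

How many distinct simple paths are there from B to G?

7

B→A→C→G
B→A→E→C→G
B→A→E→F→C→G
B→A→F→C→G
B→A→G
B→F→C→A→G
B→F→C→G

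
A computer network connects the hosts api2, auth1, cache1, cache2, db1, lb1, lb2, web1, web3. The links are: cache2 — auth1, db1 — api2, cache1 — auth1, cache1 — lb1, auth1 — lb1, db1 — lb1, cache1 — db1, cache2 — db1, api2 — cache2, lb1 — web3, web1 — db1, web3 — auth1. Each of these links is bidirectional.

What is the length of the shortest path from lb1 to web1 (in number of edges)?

Distance 0: lb1.
Distance 1: auth1, cache1, db1, web3.
Distance 2: api2, cache2, web1 — contains web1.

2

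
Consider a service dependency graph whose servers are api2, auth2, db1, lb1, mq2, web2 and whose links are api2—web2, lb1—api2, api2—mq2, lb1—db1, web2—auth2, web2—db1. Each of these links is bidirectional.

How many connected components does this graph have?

From api2: component {api2, auth2, db1, lb1, mq2, web2}.
That's 1 component.

1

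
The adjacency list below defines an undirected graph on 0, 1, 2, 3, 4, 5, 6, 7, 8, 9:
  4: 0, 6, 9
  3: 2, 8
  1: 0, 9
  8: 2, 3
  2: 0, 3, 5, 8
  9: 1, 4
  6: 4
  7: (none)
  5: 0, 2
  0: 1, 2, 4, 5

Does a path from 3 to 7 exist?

No

Explore from 3.
Distance 1: reach 2, 8.
Distance 2: reach 0, 5.
Distance 3: reach 1, 4.
Distance 4: reach 6, 9.
The search is exhausted without reaching 7; it lies in a different component.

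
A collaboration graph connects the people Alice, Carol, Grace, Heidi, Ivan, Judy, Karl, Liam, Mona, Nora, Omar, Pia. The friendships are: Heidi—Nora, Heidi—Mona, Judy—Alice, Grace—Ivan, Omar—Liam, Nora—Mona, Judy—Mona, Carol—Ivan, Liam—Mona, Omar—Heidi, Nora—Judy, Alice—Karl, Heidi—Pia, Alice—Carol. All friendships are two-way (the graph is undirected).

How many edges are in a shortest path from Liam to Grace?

6

Distance 0: Liam.
Distance 1: Mona, Omar.
Distance 2: Heidi, Judy, Nora.
Distance 3: Alice, Pia.
Distance 4: Carol, Karl.
Distance 5: Ivan.
Distance 6: Grace — contains Grace.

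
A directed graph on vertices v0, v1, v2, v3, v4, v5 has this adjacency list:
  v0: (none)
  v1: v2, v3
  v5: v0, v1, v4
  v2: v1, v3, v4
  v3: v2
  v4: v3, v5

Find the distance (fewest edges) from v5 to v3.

Distance 0: v5.
Distance 1: v0, v1, v4.
Distance 2: v2, v3 — contains v3.

2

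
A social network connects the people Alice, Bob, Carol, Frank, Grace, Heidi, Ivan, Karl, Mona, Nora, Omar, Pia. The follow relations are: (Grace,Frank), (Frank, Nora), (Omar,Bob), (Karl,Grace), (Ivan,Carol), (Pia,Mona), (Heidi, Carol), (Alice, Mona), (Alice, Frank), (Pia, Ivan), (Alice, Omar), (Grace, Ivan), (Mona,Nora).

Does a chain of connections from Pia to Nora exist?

Explore from Pia.
Distance 1: reach Ivan, Mona.
Distance 2: reach Carol, Nora.
Found Nora.

Yes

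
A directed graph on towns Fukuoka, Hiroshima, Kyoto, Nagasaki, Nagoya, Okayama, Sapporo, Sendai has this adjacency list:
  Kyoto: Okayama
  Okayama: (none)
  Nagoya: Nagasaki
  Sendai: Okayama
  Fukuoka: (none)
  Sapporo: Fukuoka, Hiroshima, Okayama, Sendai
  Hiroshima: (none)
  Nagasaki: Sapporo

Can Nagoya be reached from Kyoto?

Explore from Kyoto.
Distance 1: reach Okayama.
The search from Kyoto is exhausted; no directed path reaches Nagoya.

No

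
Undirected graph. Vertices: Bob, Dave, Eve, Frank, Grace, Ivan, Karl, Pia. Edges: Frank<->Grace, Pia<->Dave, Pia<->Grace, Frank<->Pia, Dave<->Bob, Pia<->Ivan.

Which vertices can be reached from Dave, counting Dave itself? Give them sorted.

Start at Dave.
Its neighbours: Bob, Pia.
Then their neighbours: Frank, Grace, Ivan.
Nothing further is reachable.

Bob, Dave, Frank, Grace, Ivan, Pia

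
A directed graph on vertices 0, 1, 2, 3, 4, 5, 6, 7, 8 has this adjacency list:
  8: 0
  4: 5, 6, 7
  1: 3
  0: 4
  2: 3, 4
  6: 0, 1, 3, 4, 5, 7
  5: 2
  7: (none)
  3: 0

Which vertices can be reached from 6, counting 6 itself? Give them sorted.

0, 1, 2, 3, 4, 5, 6, 7

Start at 6.
Its neighbours: 0, 1, 3, 4, 5, 7.
Then their neighbours: 2.
Nothing further is reachable.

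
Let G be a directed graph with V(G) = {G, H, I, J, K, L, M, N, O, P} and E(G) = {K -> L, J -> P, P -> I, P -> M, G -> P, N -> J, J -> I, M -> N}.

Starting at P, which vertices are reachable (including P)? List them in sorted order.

I, J, M, N, P

Start at P.
Its neighbours: I, M.
Then their neighbours: N.
Then next layer: J.
Nothing further is reachable.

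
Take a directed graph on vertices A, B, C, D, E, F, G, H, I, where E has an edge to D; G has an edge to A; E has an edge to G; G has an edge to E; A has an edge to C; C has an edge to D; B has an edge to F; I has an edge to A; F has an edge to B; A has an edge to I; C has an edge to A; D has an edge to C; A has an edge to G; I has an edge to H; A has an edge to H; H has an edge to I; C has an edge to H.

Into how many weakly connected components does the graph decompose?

2

From A: component {A, C, D, E, G, H, I}.
From B: component {B, F}.
That's 2 components.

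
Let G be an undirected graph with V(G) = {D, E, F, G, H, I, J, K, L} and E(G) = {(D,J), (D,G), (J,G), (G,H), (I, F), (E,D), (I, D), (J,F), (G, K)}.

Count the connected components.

From D: component {D, E, F, G, H, I, J, K}.
From L: component {L}.
That's 2 components.

2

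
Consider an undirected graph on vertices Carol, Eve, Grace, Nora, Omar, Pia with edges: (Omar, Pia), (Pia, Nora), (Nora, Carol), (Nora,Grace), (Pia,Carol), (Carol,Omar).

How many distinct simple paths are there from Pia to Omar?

3

Pia–Carol–Omar
Pia–Nora–Carol–Omar
Pia–Omar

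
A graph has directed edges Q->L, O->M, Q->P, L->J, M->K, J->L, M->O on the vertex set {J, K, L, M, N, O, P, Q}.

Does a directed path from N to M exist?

No

N has no outgoing edges, so nothing is reachable from it.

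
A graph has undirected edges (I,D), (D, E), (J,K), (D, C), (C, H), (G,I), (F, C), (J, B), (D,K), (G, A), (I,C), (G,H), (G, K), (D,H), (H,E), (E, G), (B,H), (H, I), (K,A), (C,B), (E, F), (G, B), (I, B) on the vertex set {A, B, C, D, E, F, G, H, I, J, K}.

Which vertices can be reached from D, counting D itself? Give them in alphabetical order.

A, B, C, D, E, F, G, H, I, J, K

Start at D.
Its neighbours: C, E, H, I, K.
Then their neighbours: A, B, F, G, J.
Every vertex is now reached.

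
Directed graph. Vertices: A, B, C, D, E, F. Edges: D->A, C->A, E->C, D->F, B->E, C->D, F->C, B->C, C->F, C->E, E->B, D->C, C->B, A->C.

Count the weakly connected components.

1

From A: component {A, B, C, D, E, F}.
That's 1 component.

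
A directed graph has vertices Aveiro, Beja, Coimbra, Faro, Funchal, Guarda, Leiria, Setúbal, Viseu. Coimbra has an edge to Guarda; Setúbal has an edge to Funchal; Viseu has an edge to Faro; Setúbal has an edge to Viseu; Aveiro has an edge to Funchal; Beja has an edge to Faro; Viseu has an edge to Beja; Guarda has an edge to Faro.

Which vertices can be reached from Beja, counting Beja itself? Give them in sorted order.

Start at Beja.
Its neighbours: Faro.
Nothing further is reachable.

Beja, Faro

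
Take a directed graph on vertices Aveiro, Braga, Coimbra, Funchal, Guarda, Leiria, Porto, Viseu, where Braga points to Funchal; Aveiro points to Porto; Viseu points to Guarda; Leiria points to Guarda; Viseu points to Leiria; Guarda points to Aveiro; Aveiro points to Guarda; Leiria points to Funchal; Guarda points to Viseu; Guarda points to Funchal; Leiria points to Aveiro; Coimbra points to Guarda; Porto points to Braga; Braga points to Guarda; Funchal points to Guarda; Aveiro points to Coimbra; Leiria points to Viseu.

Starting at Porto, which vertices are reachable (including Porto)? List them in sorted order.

Start at Porto.
Its neighbours: Braga.
Then their neighbours: Funchal, Guarda.
Then next layer: Aveiro, Viseu.
Then next layer: Coimbra, Leiria.
Every vertex is now reached.

Aveiro, Braga, Coimbra, Funchal, Guarda, Leiria, Porto, Viseu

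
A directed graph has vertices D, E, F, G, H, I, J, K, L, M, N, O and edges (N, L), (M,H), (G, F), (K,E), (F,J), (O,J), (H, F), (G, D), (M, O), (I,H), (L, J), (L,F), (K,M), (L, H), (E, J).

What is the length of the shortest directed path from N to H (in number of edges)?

Distance 0: N.
Distance 1: L.
Distance 2: F, H, J — contains H.

2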